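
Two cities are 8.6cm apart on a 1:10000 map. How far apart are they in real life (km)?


Real distance = map distance × scale
= 8.6cm × 10000
= 86000 cm = 860.0 m
= 0.860 km

0.860 km


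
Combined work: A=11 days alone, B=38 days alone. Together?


Rate of A = 1/11 per day
Rate of B = 1/38 per day
Combined rate = 1/11 + 1/38 = 49/418 ≈ 0.1172 per day
Days = 1 / combined rate = 418/49
≈ 8.53 days

8.53 days


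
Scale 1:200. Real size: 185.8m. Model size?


Model size = real / scale
= 185.8 / 200
= 0.9290 m

0.9290 m


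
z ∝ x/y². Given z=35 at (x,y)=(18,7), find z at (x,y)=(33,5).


z = k·x/y²
Solve for k using the known point: k = z·y²/x = 35×49/18 = 1715/18 ≈ 95.2778
Now evaluate at x=33, y=5:
z = k × 33 / 25 = (1715 × 33) / (18 × 25) = 56595/450
≈ 125.7667

125.7667


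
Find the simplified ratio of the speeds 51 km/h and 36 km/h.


Ratio = 51:36
GCD = 3
Simplified = 17:12
Time ratio (same distance) = 12:17
Speed ratio = 17:12

17:12


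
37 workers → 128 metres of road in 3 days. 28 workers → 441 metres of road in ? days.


Days ∝ work / workers, so d₂ = d₁ × (m₁/m₂) × (w₂/w₁)
Workers factor (inverse): 37/28 ≈ 1.3214
Work factor (direct): 441/128 ≈ 3.4453
d₂ = 3 × 37/28 × 441/128 = (3 × 37 × 441) / (28 × 128) = 48951/3584
≈ 13.66 days

13.66 days


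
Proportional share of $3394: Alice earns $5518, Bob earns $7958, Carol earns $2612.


Total income = 5518 + 7958 + 2612 = $16088
Alice: $3394 × 5518/16088 = $1164.10
Bob: $3394 × 7958/16088 = $1678.86
Carol: $3394 × 2612/16088 = $551.04
= Alice: $1164.10, Bob: $1678.86, Carol: $551.04

Alice: $1164.10, Bob: $1678.86, Carol: $551.04


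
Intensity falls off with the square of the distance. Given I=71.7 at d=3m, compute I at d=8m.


I₁d₁² = I₂d₂²
I₂ = I₁ × (d₁/d₂)²
= 71.7 × (3/8)²
= 71.7 × 9/64
= 645.3/64
≈ 10.0828

10.0828


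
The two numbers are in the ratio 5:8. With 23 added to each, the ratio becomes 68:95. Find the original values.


Let A = 5k, B = 8k.
(5k + 23) / (8k + 23) = 68/95
Cross-multiply: 95(5k + 23) = 68(8k + 23)
475k + 2185 = 544k + 1564
475k - 544k = 1564 - 2185
-69k = -621
k = -621/-69 = 9
A = 5×9 = 45, B = 8×9 = 72
= A = 45, B = 72

A = 45, B = 72


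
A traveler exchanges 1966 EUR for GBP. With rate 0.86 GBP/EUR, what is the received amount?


Amount × rate = 1966 × 0.86
= 1690.76 GBP

1690.76 GBP


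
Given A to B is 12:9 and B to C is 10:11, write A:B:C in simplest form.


Match B: multiply A:B by 10 → 120:90
Multiply B:C by 9 → 90:99
Combined: 120:90:99
GCD = 3
= 40:30:33

40:30:33


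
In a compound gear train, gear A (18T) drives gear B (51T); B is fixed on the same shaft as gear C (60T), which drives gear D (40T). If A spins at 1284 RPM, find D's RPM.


Stage 1: RPM_B = RPM_A × t_A/t_B = 1284 × 18/51 = 23112/51 ≈ 453.18
B and C share a shaft → RPM_C = RPM_B
Stage 2: RPM_D = RPM_C × t_C/t_D = RPM_A × (t_A×t_C)/(t_B×t_D)
Overall ratio = (18×60)/(51×40) = 1080/2040
RPM_D = 1284 × 1080/2040 = 1386720/2040
≈ 679.76 RPM

679.76 RPM


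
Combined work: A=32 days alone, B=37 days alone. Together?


Rate of A = 1/32 per day
Rate of B = 1/37 per day
Combined rate = 1/32 + 1/37 = 69/1184 ≈ 0.0583 per day
Days = 1 / combined rate = 1184/69
≈ 17.16 days

17.16 days


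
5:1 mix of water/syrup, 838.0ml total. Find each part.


Total parts = 5 + 1 = 6
water: 838.0 × 5/6 = 698.3ml
syrup: 838.0 × 1/6 = 139.7ml
= 698.3ml and 139.7ml

698.3ml and 139.7ml


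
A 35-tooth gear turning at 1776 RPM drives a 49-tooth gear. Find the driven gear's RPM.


Gear ratio = 35:49 = 5:7
RPM_B = RPM_A × (teeth_A / teeth_B)
= 1776 × (35/49)
= 1268.6 RPM

1268.6 RPM


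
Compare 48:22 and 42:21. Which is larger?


48/22 = 2.1818
42/21 = 2.0000
2.1818 > 2.0000, so 48:22 is greater
= 48:22

48:22


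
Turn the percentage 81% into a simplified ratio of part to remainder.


81% means 81 parts out of 100; remainder = 19
Part : remainder = 81:19
GCD = 1
= 81:19

81:19


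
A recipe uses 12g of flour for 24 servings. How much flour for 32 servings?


Direct proportion: y/x = constant
k = 12/24 = 0.5000
y₂ = k × 32 = 12 × 32 / 24 = 384/24
= 16.00

16.00


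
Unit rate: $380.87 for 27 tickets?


Unit rate = total / quantity
= 380.87 / 27
= $14.11 per unit

$14.11 per unit


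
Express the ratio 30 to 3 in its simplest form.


GCD(30, 3) = 3
30/3 : 3/3
= 10:1

10:1


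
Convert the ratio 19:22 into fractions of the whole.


Total parts = 19 + 22 = 41
First part: 19/41 = 19/41
Second part: 22/41 = 22/41
= 19/41 and 22/41

19/41 and 22/41


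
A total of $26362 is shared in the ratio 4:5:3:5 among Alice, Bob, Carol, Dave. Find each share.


Total parts = 4 + 5 + 3 + 5 = 17
Alice: 26362 × 4/17 = 6202.82
Bob: 26362 × 5/17 = 7753.53
Carol: 26362 × 3/17 = 4652.12
Dave: 26362 × 5/17 = 7753.53
= Alice: $6202.82, Bob: $7753.53, Carol: $4652.12, Dave: $7753.53

Alice: $6202.82, Bob: $7753.53, Carol: $4652.12, Dave: $7753.53


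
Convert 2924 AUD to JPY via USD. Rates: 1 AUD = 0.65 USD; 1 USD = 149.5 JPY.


Step 1: 2924 AUD × 0.65 = 1900.60 USD
Step 2: 1900.60 USD × 149.5 = 284139.70 JPY
Implied rate AUD→JPY = 0.65 × 149.5 = 97.1750
= 284139.70 JPY

284139.70 JPY


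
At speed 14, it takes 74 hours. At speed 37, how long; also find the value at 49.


Inverse proportion: x × y = constant
k = 14 × 74 = 1036
At x=37: k/37 = 28.00
At x=49: k/49 = 21.14
= 28.00 and 21.14

28.00 and 21.14


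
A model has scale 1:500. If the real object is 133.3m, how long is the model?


Model size = real / scale
= 133.3 / 500
= 0.2666 m

0.2666 m


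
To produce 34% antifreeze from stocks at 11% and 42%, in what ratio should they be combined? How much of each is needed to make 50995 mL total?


Let x parts of 11% mix with y parts of 42%.
11x + 42y = 34(x + y)
11x + 42y = 34x + 34y
x(11 - 34) = y(34 - 42)
x/y = (42 - 34)/(34 - 11) = 8/23
Simplify: 8:23
Total parts = 31; one part = 50995/31 = 1645.00 mL
11% solution: 8×1645.00 = 13160.00 mL
42% solution: 23×1645.00 = 37835.00 mL
= ratio 8:23; 13160.00 mL and 37835.00 mL

ratio 8:23; 13160.00 mL and 37835.00 mL


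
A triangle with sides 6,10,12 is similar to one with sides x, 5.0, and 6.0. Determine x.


Scale factor = 5.0/10 = 0.5
Missing side = 6 × 0.5
= 3.0

3.0


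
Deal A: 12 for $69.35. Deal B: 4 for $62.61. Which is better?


Deal A: $69.35/12 = $5.7792/unit
Deal B: $62.61/4 = $15.6525/unit
A is cheaper per unit
= Deal A

Deal A


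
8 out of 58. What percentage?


Percentage = (part / whole) × 100
= (8 / 58) × 100
≈ 13.79%

13.79%


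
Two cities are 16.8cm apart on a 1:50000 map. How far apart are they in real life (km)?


Real distance = map distance × scale
= 16.8cm × 50000
= 840000 cm = 8400.0 m
= 8.400 km

8.400 km


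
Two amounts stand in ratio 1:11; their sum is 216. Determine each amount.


Let A = 1k, B = 11k.
1k + 11k = 216
12k = 216 → k = 216/12 = 18
A = 1×18 = 18, B = 11×18 = 198
= A = 18, B = 198

A = 18, B = 198


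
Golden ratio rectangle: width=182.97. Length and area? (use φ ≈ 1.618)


φ = (1 + √5) / 2 ≈ 1.618
Length = width × φ = 182.97 × 1.618 = 296.04546
≈ 296.05
Area = width × length = 182.97 × 296.04546 = 54167.4378162 ≈ 54167.44
= Length: 296.05, Area: 54167.44

Length: 296.05, Area: 54167.44


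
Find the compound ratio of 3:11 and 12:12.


Compound ratio = (3×12) : (11×12)
= 36:132
GCD = 12
= 3:11

3:11


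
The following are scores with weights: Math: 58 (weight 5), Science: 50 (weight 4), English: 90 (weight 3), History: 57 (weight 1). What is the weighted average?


Numerator = 58×5 + 50×4 + 90×3 + 57×1
= 290 + 200 + 270 + 57
= 817
Total weight = 13
Weighted avg = 817/13
= 62.85

62.85


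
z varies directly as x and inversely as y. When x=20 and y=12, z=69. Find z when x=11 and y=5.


z = k·x/y
Solve for k using the known point: k = z·y/x = 69×12/20 = 828/20 = 41.4000
Now evaluate at x=11, y=5:
z = k × 11 / 5 = (828 × 11) / (20 × 5) = 9108/100
= 91.0800

91.0800


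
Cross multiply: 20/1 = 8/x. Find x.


Cross multiply: 20 × x = 1 × 8
20x = 8
x = 8 / 20
= 0.40

0.40


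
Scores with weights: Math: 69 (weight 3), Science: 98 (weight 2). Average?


Numerator = 69×3 + 98×2
= 207 + 196
= 403
Total weight = 5
Weighted avg = 403/5
= 80.60

80.60


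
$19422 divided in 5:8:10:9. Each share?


Total parts = 5 + 8 + 10 + 9 = 32
Part 1: 19422 × 5/32 = 3034.69
Part 2: 19422 × 8/32 = 4855.50
Part 3: 19422 × 10/32 = 6069.38
Part 4: 19422 × 9/32 = 5462.44
= Part 1: $3034.69, Part 2: $4855.50, Part 3: $6069.38, Part 4: $5462.44

Part 1: $3034.69, Part 2: $4855.50, Part 3: $6069.38, Part 4: $5462.44


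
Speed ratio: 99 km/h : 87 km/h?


Ratio = 99:87
GCD = 3
Simplified = 33:29
Time ratio (same distance) = 29:33
Speed ratio = 33:29

33:29


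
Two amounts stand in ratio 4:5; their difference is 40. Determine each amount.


Let A = 4k, B = 5k.
5k - 4k = 40
1k = 40 → k = 40/1 = 40
A = 4×40 = 160, B = 5×40 = 200
= A = 160, B = 200

A = 160, B = 200


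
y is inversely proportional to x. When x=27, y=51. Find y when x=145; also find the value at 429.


Inverse proportion: x × y = constant
k = 27 × 51 = 1377
At x=145: k/145 = 9.50
At x=429: k/429 = 3.21
= 9.50 and 3.21

9.50 and 3.21


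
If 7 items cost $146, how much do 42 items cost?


Direct proportion: y/x = constant
k = 146/7 ≈ 20.8571
y₂ = k × 42 = 146 × 42 / 7 = 6132/7
= 876.00

876.00


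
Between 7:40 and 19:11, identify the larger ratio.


7/40 = 0.1750
19/11 = 1.7273
0.1750 < 1.7273, so 7:40 is less
= 19:11

19:11


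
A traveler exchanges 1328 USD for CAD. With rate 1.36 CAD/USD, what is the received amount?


Amount × rate = 1328 × 1.36
= 1806.08 CAD

1806.08 CAD


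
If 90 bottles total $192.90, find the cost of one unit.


Unit rate = total / quantity
= 192.90 / 90
= $2.14 per unit

$2.14 per unit


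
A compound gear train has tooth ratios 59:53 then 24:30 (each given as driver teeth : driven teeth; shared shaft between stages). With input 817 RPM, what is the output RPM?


Stage 1: RPM_B = RPM_A × t_A/t_B = 817 × 59/53 = 48203/53 ≈ 909.49
B and C share a shaft → RPM_C = RPM_B
Stage 2: RPM_D = RPM_C × t_C/t_D = RPM_A × (t_A×t_C)/(t_B×t_D)
Overall ratio = (59×24)/(53×30) = 1416/1590
RPM_D = 817 × 1416/1590 = 1156872/1590
≈ 727.59 RPM

727.59 RPM


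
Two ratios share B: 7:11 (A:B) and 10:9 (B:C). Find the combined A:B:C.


Match B: multiply A:B by 10 → 70:110
Multiply B:C by 11 → 110:99
Combined: 70:110:99
GCD = 1
= 70:110:99

70:110:99


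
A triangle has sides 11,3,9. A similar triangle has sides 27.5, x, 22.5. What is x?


Scale factor = 27.5/11 = 2.5
Missing side = 3 × 2.5
= 7.5

7.5


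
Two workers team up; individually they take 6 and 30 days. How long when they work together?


Rate of A = 1/6 per day
Rate of B = 1/30 per day
Combined rate = 1/6 + 1/30 = 36/180 = 0.2000 per day
Days = 1 / combined rate = 180/36
= 5.00 days

5.00 days


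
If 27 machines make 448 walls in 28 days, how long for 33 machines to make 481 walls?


Days ∝ work / workers, so d₂ = d₁ × (m₁/m₂) × (w₂/w₁)
Workers factor (inverse): 27/33 ≈ 0.8182
Work factor (direct): 481/448 ≈ 1.0737
d₂ = 28 × 27/33 × 481/448 = (28 × 27 × 481) / (33 × 448) = 363636/14784
≈ 24.60 days

24.60 days


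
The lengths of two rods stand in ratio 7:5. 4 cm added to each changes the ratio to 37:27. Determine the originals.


Let A = 7k, B = 5k.
(7k + 4) / (5k + 4) = 37/27
Cross-multiply: 27(7k + 4) = 37(5k + 4)
189k + 108 = 185k + 148
189k - 185k = 148 - 108
4k = 40
k = 40/4 = 10
A = 7×10 = 70, B = 5×10 = 50
= A = 70, B = 50

A = 70, B = 50


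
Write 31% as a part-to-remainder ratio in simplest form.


31% means 31 parts out of 100; remainder = 69
Part : remainder = 31:69
GCD = 1
= 31:69

31:69


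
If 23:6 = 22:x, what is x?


Cross multiply: 23 × x = 6 × 22
23x = 132
x = 132 / 23
= 5.74

5.74


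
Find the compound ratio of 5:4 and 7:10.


Compound ratio = (5×7) : (4×10)
= 35:40
GCD = 5
= 7:8

7:8


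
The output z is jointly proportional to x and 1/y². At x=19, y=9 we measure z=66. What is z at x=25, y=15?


z = k·x/y²
Solve for k using the known point: k = z·y²/x = 66×81/19 = 5346/19 ≈ 281.3684
Now evaluate at x=25, y=15:
z = k × 25 / 225 = (5346 × 25) / (19 × 225) = 133650/4275
≈ 31.2632

31.2632


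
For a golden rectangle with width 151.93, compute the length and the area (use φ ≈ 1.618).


φ = (1 + √5) / 2 ≈ 1.618
Length = width × φ = 151.93 × 1.618 = 245.82274
≈ 245.82
Area = width × length = 151.93 × 245.82274 = 37347.8488882 ≈ 37347.85
= Length: 245.82, Area: 37347.85

Length: 245.82, Area: 37347.85


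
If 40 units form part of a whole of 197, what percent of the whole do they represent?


Percentage = (part / whole) × 100
= (40 / 197) × 100
≈ 20.30%

20.30%


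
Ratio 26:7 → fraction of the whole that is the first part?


Total parts = 26 + 7 = 33
First part: 26/33 = 26/33
= 26/33

26/33


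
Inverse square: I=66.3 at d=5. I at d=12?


I₁d₁² = I₂d₂²
I₂ = I₁ × (d₁/d₂)²
= 66.3 × (5/12)²
= 66.3 × 25/144
= 1657.5/144
≈ 11.5104

11.5104


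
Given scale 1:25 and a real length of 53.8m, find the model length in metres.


Model size = real / scale
= 53.8 / 25
= 2.1520 m

2.1520 m


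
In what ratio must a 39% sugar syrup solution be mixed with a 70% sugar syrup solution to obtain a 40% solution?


Let x parts of 39% mix with y parts of 70%.
39x + 70y = 40(x + y)
39x + 70y = 40x + 40y
x(39 - 40) = y(40 - 70)
x/y = (70 - 40)/(40 - 39) = 30/1
Simplify: 30:1
= 30:1

30:1


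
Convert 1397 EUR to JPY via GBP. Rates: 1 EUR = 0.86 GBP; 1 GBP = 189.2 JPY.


Step 1: 1397 EUR × 0.86 = 1201.42 GBP
Step 2: 1201.42 GBP × 189.2 = 227308.66 JPY
Implied rate EUR→JPY = 0.86 × 189.2 = 162.7120
= 227308.66 JPY

227308.66 JPY


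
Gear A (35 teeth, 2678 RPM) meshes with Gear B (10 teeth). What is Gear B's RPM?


Gear ratio = 35:10 = 7:2
RPM_B = RPM_A × (teeth_A / teeth_B)
= 2678 × (35/10)
= 9373.0 RPM

9373.0 RPM


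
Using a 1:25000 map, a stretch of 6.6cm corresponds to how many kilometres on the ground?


Real distance = map distance × scale
= 6.6cm × 25000
= 165000 cm = 1650.0 m
= 1.650 km

1.650 km


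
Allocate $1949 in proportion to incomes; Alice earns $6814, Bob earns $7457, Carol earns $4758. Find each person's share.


Total income = 6814 + 7457 + 4758 = $19029
Alice: $1949 × 6814/19029 = $697.91
Bob: $1949 × 7457/19029 = $763.77
Carol: $1949 × 4758/19029 = $487.33
= Alice: $697.91, Bob: $763.77, Carol: $487.33

Alice: $697.91, Bob: $763.77, Carol: $487.33


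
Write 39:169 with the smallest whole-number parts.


GCD(39, 169) = 13
39/13 : 169/13
= 3:13

3:13


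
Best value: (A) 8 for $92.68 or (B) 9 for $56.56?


Deal A: $92.68/8 = $11.5850/unit
Deal B: $56.56/9 = $6.2844/unit
B is cheaper per unit
= Deal B

Deal B


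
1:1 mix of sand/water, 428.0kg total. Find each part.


Total parts = 1 + 1 = 2
sand: 428.0 × 1/2 = 214.0kg
water: 428.0 × 1/2 = 214.0kg
= 214.0kg and 214.0kg

214.0kg and 214.0kg


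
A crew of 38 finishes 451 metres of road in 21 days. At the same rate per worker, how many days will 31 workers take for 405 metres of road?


Days ∝ work / workers, so d₂ = d₁ × (m₁/m₂) × (w₂/w₁)
Workers factor (inverse): 38/31 ≈ 1.2258
Work factor (direct): 405/451 ≈ 0.8980
d₂ = 21 × 38/31 × 405/451 = (21 × 38 × 405) / (31 × 451) = 323190/13981
≈ 23.12 days

23.12 days


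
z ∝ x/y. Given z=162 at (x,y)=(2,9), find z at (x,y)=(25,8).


z = k·x/y
Solve for k using the known point: k = z·y/x = 162×9/2 = 1458/2 = 729.0000
Now evaluate at x=25, y=8:
z = k × 25 / 8 = (1458 × 25) / (2 × 8) = 36450/16
= 2278.1250

2278.1250


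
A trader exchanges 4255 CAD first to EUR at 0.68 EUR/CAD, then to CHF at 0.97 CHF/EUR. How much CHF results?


Step 1: 4255 CAD × 0.68 = 2893.40 EUR
Step 2: 2893.40 EUR × 0.97 = 2806.60 CHF
Implied rate CAD→CHF = 0.68 × 0.97 = 0.6596
= 2806.60 CHF

2806.60 CHF


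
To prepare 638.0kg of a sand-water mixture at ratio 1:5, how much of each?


Total parts = 1 + 5 = 6
sand: 638.0 × 1/6 = 106.3kg
water: 638.0 × 5/6 = 531.7kg
= 106.3kg and 531.7kg

106.3kg and 531.7kg


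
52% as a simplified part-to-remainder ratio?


52% means 52 parts out of 100; remainder = 48
Part : remainder = 52:48
GCD = 4
= 13:12

13:12


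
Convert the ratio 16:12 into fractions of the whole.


Total parts = 16 + 12 = 28
First part: 16/28 = 4/7
Second part: 12/28 = 3/7
= 4/7 and 3/7

4/7 and 3/7


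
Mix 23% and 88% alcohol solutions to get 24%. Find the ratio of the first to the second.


Let x parts of 23% mix with y parts of 88%.
23x + 88y = 24(x + y)
23x + 88y = 24x + 24y
x(23 - 24) = y(24 - 88)
x/y = (88 - 24)/(24 - 23) = 64/1
Simplify: 64:1
= 64:1

64:1


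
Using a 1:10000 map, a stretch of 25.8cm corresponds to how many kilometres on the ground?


Real distance = map distance × scale
= 25.8cm × 10000
= 258000 cm = 2580.0 m
= 2.580 km

2.580 km


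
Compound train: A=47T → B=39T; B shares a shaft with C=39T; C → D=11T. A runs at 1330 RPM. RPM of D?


Stage 1: RPM_B = RPM_A × t_A/t_B = 1330 × 47/39 = 62510/39 ≈ 1602.82
B and C share a shaft → RPM_C = RPM_B
Stage 2: RPM_D = RPM_C × t_C/t_D = RPM_A × (t_A×t_C)/(t_B×t_D)
Overall ratio = (47×39)/(39×11) = 1833/429
RPM_D = 1330 × 1833/429 = 2437890/429
≈ 5682.73 RPM

5682.73 RPM


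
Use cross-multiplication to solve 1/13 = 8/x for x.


Cross multiply: 1 × x = 13 × 8
1x = 104
x = 104 / 1
= 104.00

104.00


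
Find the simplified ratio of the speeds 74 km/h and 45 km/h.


Ratio = 74:45
GCD = 1
Simplified = 74:45
Time ratio (same distance) = 45:74
Speed ratio = 74:45

74:45


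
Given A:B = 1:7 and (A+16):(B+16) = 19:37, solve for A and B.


Let A = 1k, B = 7k.
(1k + 16) / (7k + 16) = 19/37
Cross-multiply: 37(1k + 16) = 19(7k + 16)
37k + 592 = 133k + 304
37k - 133k = 304 - 592
-96k = -288
k = -288/-96 = 3
A = 1×3 = 3, B = 7×3 = 21
= A = 3, B = 21

A = 3, B = 21


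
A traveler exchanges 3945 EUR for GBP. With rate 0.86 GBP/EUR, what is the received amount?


Amount × rate = 3945 × 0.86
= 3392.70 GBP

3392.70 GBP


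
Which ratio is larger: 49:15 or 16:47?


49/15 = 3.2667
16/47 = 0.3404
3.2667 > 0.3404, so 49:15 is greater
= 49:15

49:15


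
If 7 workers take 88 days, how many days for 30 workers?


Inverse proportion: x × y = constant
k = 7 × 88 = 616
y₂ = k / 30 = 616 / 30
= 20.53

20.53


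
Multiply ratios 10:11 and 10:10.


Compound ratio = (10×10) : (11×10)
= 100:110
GCD = 10
= 10:11

10:11


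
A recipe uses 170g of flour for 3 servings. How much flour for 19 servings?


Direct proportion: y/x = constant
k = 170/3 ≈ 56.6667
y₂ = k × 19 = 170 × 19 / 3 = 3230/3
≈ 1076.67

1076.67


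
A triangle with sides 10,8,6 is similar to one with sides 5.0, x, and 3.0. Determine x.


Scale factor = 5.0/10 = 0.5
Missing side = 8 × 0.5
= 4.0

4.0


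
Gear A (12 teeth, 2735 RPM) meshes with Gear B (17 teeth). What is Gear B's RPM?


Gear ratio = 12:17 = 12:17
RPM_B = RPM_A × (teeth_A / teeth_B)
= 2735 × (12/17)
= 1930.6 RPM

1930.6 RPM


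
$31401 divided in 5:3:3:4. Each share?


Total parts = 5 + 3 + 3 + 4 = 15
Part 1: 31401 × 5/15 = 10467.00
Part 2: 31401 × 3/15 = 6280.20
Part 3: 31401 × 3/15 = 6280.20
Part 4: 31401 × 4/15 = 8373.60
= Part 1: $10467.00, Part 2: $6280.20, Part 3: $6280.20, Part 4: $8373.60

Part 1: $10467.00, Part 2: $6280.20, Part 3: $6280.20, Part 4: $8373.60


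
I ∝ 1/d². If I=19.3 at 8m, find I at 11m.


I₁d₁² = I₂d₂²
I₂ = I₁ × (d₁/d₂)²
= 19.3 × (8/11)²
= 19.3 × 64/121
= 1235.2/121
≈ 10.2083

10.2083


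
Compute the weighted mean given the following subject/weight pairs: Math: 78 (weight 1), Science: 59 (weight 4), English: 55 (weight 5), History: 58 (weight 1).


Numerator = 78×1 + 59×4 + 55×5 + 58×1
= 78 + 236 + 275 + 58
= 647
Total weight = 11
Weighted avg = 647/11
= 58.82

58.82


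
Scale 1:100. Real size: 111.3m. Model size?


Model size = real / scale
= 111.3 / 100
= 1.1130 m

1.1130 m


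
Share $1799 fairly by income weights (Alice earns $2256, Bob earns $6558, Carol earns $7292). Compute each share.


Total income = 2256 + 6558 + 7292 = $16106
Alice: $1799 × 2256/16106 = $251.99
Bob: $1799 × 6558/16106 = $732.51
Carol: $1799 × 7292/16106 = $814.50
= Alice: $251.99, Bob: $732.51, Carol: $814.50

Alice: $251.99, Bob: $732.51, Carol: $814.50


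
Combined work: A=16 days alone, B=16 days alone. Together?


Rate of A = 1/16 per day
Rate of B = 1/16 per day
Combined rate = 1/16 + 1/16 = 32/256 = 0.1250 per day
Days = 1 / combined rate = 256/32
= 8.00 days

8.00 days


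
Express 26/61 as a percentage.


Percentage = (part / whole) × 100
= (26 / 61) × 100
≈ 42.62%

42.62%


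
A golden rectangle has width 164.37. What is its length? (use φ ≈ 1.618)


φ = (1 + √5) / 2 ≈ 1.618
Length = width × φ = 164.37 × 1.618 = 265.95066
≈ 265.95

265.95


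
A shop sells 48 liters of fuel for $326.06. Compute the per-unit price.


Unit rate = total / quantity
= 326.06 / 48
= $6.79 per unit

$6.79 per unit


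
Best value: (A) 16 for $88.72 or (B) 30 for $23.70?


Deal A: $88.72/16 = $5.5450/unit
Deal B: $23.70/30 = $0.7900/unit
B is cheaper per unit
= Deal B

Deal B


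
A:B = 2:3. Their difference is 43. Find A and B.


Let A = 2k, B = 3k.
3k - 2k = 43
1k = 43 → k = 43/1 = 43
A = 2×43 = 86, B = 3×43 = 129
= A = 86, B = 129

A = 86, B = 129


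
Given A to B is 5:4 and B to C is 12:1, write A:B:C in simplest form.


Match B: multiply A:B by 12 → 60:48
Multiply B:C by 4 → 48:4
Combined: 60:48:4
GCD = 4
= 15:12:1

15:12:1


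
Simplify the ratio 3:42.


GCD(3, 42) = 3
3/3 : 42/3
= 1:14

1:14


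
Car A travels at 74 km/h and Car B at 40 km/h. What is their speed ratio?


Ratio = 74:40
GCD = 2
Simplified = 37:20
Time ratio (same distance) = 20:37
Speed ratio = 37:20

37:20


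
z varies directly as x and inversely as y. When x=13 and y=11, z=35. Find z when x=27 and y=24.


z = k·x/y
Solve for k using the known point: k = z·y/x = 35×11/13 = 385/13 ≈ 29.6154
Now evaluate at x=27, y=24:
z = k × 27 / 24 = (385 × 27) / (13 × 24) = 10395/312
≈ 33.3173

33.3173


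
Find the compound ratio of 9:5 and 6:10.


Compound ratio = (9×6) : (5×10)
= 54:50
GCD = 2
= 27:25

27:25


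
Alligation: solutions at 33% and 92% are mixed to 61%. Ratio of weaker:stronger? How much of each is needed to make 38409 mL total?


Let x parts of 33% mix with y parts of 92%.
33x + 92y = 61(x + y)
33x + 92y = 61x + 61y
x(33 - 61) = y(61 - 92)
x/y = (92 - 61)/(61 - 33) = 31/28
Simplify: 31:28
Total parts = 59; one part = 38409/59 = 651.00 mL
33% solution: 31×651.00 = 20181.00 mL
92% solution: 28×651.00 = 18228.00 mL
= ratio 31:28; 20181.00 mL and 18228.00 mL

ratio 31:28; 20181.00 mL and 18228.00 mL


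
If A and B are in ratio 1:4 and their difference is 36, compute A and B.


Let A = 1k, B = 4k.
4k - 1k = 36
3k = 36 → k = 36/3 = 12
A = 1×12 = 12, B = 4×12 = 48
= A = 12, B = 48

A = 12, B = 48


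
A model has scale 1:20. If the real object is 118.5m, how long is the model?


Model size = real / scale
= 118.5 / 20
= 5.9250 m

5.9250 m


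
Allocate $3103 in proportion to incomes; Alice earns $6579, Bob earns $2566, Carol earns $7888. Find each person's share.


Total income = 6579 + 2566 + 7888 = $17033
Alice: $3103 × 6579/17033 = $1198.53
Bob: $3103 × 2566/17033 = $467.46
Carol: $3103 × 7888/17033 = $1437.00
= Alice: $1198.53, Bob: $467.46, Carol: $1437.00

Alice: $1198.53, Bob: $467.46, Carol: $1437.00


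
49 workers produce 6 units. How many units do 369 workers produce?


Direct proportion: y/x = constant
k = 6/49 ≈ 0.1224
y₂ = k × 369 = 6 × 369 / 49 = 2214/49
≈ 45.18

45.18


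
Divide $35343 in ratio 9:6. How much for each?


Total parts = 9 + 6 = 15
Part 1: 35343 × 9/15 = 21205.80
Part 2: 35343 × 6/15 = 14137.20
= Part 1: $21205.80, Part 2: $14137.20

Part 1: $21205.80, Part 2: $14137.20


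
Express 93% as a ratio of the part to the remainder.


93% means 93 parts out of 100; remainder = 7
Part : remainder = 93:7
GCD = 1
= 93:7

93:7


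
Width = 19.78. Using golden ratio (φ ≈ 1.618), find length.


φ = (1 + √5) / 2 ≈ 1.618
Length = width × φ = 19.78 × 1.618 = 32.00404
≈ 32.00

32.00


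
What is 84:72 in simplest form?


GCD(84, 72) = 12
84/12 : 72/12
= 7:6

7:6


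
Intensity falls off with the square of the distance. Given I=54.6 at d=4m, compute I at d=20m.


I₁d₁² = I₂d₂²
I₂ = I₁ × (d₁/d₂)²
= 54.6 × (4/20)²
= 54.6 × 16/400
= 873.6/400
= 2.1840

2.1840


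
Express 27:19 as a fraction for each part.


Total parts = 27 + 19 = 46
First part: 27/46 = 27/46
Second part: 19/46 = 19/46
= 27/46 and 19/46

27/46 and 19/46


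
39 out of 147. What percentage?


Percentage = (part / whole) × 100
= (39 / 147) × 100
≈ 26.53%

26.53%


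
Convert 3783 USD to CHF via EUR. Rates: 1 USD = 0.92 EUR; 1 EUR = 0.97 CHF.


Step 1: 3783 USD × 0.92 = 3480.36 EUR
Step 2: 3480.36 EUR × 0.97 = 3375.95 CHF
Implied rate USD→CHF = 0.92 × 0.97 = 0.8924
= 3375.95 CHF

3375.95 CHF


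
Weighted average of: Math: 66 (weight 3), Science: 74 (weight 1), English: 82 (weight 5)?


Numerator = 66×3 + 74×1 + 82×5
= 198 + 74 + 410
= 682
Total weight = 9
Weighted avg = 682/9
= 75.78

75.78


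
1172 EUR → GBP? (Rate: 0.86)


Amount × rate = 1172 × 0.86
= 1007.92 GBP

1007.92 GBP


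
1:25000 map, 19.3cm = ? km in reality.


Real distance = map distance × scale
= 19.3cm × 25000
= 482500 cm = 4825.0 m
= 4.825 km

4.825 km


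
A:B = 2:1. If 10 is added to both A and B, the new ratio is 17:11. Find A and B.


Let A = 2k, B = 1k.
(2k + 10) / (1k + 10) = 17/11
Cross-multiply: 11(2k + 10) = 17(1k + 10)
22k + 110 = 17k + 170
22k - 17k = 170 - 110
5k = 60
k = 60/5 = 12
A = 2×12 = 24, B = 1×12 = 12
= A = 24, B = 12

A = 24, B = 12


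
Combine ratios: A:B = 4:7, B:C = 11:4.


Match B: multiply A:B by 11 → 44:77
Multiply B:C by 7 → 77:28
Combined: 44:77:28
GCD = 1
= 44:77:28

44:77:28


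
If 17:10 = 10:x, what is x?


Cross multiply: 17 × x = 10 × 10
17x = 100
x = 100 / 17
= 5.88

5.88


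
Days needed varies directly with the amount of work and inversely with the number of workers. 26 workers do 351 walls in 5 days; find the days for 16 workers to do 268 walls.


Days ∝ work / workers, so d₂ = d₁ × (m₁/m₂) × (w₂/w₁)
Workers factor (inverse): 26/16 = 1.6250
Work factor (direct): 268/351 ≈ 0.7635
d₂ = 5 × 26/16 × 268/351 = (5 × 26 × 268) / (16 × 351) = 34840/5616
≈ 6.20 days

6.20 days


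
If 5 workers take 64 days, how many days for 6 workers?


Inverse proportion: x × y = constant
k = 5 × 64 = 320
y₂ = k / 6 = 320 / 6
= 53.33

53.33


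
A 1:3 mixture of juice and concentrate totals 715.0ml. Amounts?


Total parts = 1 + 3 = 4
juice: 715.0 × 1/4 = 178.8ml
concentrate: 715.0 × 3/4 = 536.3ml
= 178.8ml and 536.3ml

178.8ml and 536.3ml


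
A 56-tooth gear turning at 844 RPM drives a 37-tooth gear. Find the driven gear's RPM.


Gear ratio = 56:37 = 56:37
RPM_B = RPM_A × (teeth_A / teeth_B)
= 844 × (56/37)
= 1277.4 RPM

1277.4 RPM


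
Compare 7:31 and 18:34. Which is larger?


7/31 = 0.2258
18/34 = 0.5294
0.2258 < 0.5294, so 7:31 is less
= 18:34

18:34


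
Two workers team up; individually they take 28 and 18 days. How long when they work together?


Rate of A = 1/28 per day
Rate of B = 1/18 per day
Combined rate = 1/28 + 1/18 = 46/504 ≈ 0.0913 per day
Days = 1 / combined rate = 504/46
≈ 10.96 days

10.96 days


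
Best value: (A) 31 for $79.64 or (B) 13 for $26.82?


Deal A: $79.64/31 = $2.5690/unit
Deal B: $26.82/13 = $2.0631/unit
B is cheaper per unit
= Deal B

Deal B


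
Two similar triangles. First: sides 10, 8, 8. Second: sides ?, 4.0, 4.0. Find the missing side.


Scale factor = 4.0/8 = 0.5
Missing side = 10 × 0.5
= 5.0

5.0


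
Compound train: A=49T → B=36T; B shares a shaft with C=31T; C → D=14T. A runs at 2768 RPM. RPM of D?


Stage 1: RPM_B = RPM_A × t_A/t_B = 2768 × 49/36 = 135632/36 ≈ 3767.56
B and C share a shaft → RPM_C = RPM_B
Stage 2: RPM_D = RPM_C × t_C/t_D = RPM_A × (t_A×t_C)/(t_B×t_D)
Overall ratio = (49×31)/(36×14) = 1519/504
RPM_D = 2768 × 1519/504 = 4204592/504
≈ 8342.44 RPM

8342.44 RPM


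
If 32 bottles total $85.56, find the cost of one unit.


Unit rate = total / quantity
= 85.56 / 32
= $2.67 per unit

$2.67 per unit


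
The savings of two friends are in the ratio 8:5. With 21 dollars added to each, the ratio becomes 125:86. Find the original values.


Let A = 8k, B = 5k.
(8k + 21) / (5k + 21) = 125/86
Cross-multiply: 86(8k + 21) = 125(5k + 21)
688k + 1806 = 625k + 2625
688k - 625k = 2625 - 1806
63k = 819
k = 819/63 = 13
A = 8×13 = 104, B = 5×13 = 65
= A = 104, B = 65

A = 104, B = 65


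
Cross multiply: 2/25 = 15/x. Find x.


Cross multiply: 2 × x = 25 × 15
2x = 375
x = 375 / 2
= 187.50

187.50


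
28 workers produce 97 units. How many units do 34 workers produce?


Direct proportion: y/x = constant
k = 97/28 ≈ 3.4643
y₂ = k × 34 = 97 × 34 / 28 = 3298/28
≈ 117.79

117.79


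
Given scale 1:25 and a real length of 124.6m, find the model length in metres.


Model size = real / scale
= 124.6 / 25
= 4.9840 m

4.9840 m


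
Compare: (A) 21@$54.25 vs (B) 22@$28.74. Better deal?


Deal A: $54.25/21 = $2.5833/unit
Deal B: $28.74/22 = $1.3064/unit
B is cheaper per unit
= Deal B

Deal B


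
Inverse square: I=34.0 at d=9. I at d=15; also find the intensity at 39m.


I₁d₁² = I₂d₂²
I at 15m = 34.0 × (9/15)² = 34.0 × 81/225 = 2754/225 = 12.2400
I at 39m = 34.0 × (9/39)² = 34.0 × 81/1521 = 2754/1521 ≈ 1.8107
= 12.2400 and 1.8107

12.2400 and 1.8107


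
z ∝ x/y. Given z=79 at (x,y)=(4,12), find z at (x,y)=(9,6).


z = k·x/y
Solve for k using the known point: k = z·y/x = 79×12/4 = 948/4 = 237.0000
Now evaluate at x=9, y=6:
z = k × 9 / 6 = (948 × 9) / (4 × 6) = 8532/24
= 355.5000

355.5000


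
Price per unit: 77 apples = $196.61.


Unit rate = total / quantity
= 196.61 / 77
= $2.55 per unit

$2.55 per unit


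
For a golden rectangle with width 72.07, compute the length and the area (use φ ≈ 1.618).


φ = (1 + √5) / 2 ≈ 1.618
Length = width × φ = 72.07 × 1.618 = 116.60926
≈ 116.61
Area = width × length = 72.07 × 116.60926 = 8404.0293682 ≈ 8404.03
= Length: 116.61, Area: 8404.03

Length: 116.61, Area: 8404.03


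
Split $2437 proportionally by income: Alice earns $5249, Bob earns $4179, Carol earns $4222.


Total income = 5249 + 4179 + 4222 = $13650
Alice: $2437 × 5249/13650 = $937.13
Bob: $2437 × 4179/13650 = $746.10
Carol: $2437 × 4222/13650 = $753.77
= Alice: $937.13, Bob: $746.10, Carol: $753.77

Alice: $937.13, Bob: $746.10, Carol: $753.77


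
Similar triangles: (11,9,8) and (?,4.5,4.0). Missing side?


Scale factor = 4.5/9 = 0.5
Missing side = 11 × 0.5
= 5.5

5.5


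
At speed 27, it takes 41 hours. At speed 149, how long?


Inverse proportion: x × y = constant
k = 27 × 41 = 1107
y₂ = k / 149 = 1107 / 149
= 7.43

7.43


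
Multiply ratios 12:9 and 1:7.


Compound ratio = (12×1) : (9×7)
= 12:63
GCD = 3
= 4:21

4:21


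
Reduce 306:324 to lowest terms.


GCD(306, 324) = 18
306/18 : 324/18
= 17:18

17:18


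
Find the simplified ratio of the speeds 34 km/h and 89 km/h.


Ratio = 34:89
GCD = 1
Simplified = 34:89
Time ratio (same distance) = 89:34
Speed ratio = 34:89

34:89


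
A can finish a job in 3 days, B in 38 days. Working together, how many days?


Rate of A = 1/3 per day
Rate of B = 1/38 per day
Combined rate = 1/3 + 1/38 = 41/114 ≈ 0.3596 per day
Days = 1 / combined rate = 114/41
≈ 2.78 days

2.78 days


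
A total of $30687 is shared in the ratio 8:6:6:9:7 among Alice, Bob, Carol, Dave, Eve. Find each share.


Total parts = 8 + 6 + 6 + 9 + 7 = 36
Alice: 30687 × 8/36 = 6819.33
Bob: 30687 × 6/36 = 5114.50
Carol: 30687 × 6/36 = 5114.50
Dave: 30687 × 9/36 = 7671.75
Eve: 30687 × 7/36 = 5966.92
= Alice: $6819.33, Bob: $5114.50, Carol: $5114.50, Dave: $7671.75, Eve: $5966.92

Alice: $6819.33, Bob: $5114.50, Carol: $5114.50, Dave: $7671.75, Eve: $5966.92


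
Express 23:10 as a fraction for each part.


Total parts = 23 + 10 = 33
First part: 23/33 = 23/33
Second part: 10/33 = 10/33
= 23/33 and 10/33

23/33 and 10/33


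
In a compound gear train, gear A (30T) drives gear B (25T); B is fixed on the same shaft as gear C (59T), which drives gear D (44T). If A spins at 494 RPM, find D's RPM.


Stage 1: RPM_B = RPM_A × t_A/t_B = 494 × 30/25 = 14820/25 = 592.80
B and C share a shaft → RPM_C = RPM_B
Stage 2: RPM_D = RPM_C × t_C/t_D = RPM_A × (t_A×t_C)/(t_B×t_D)
Overall ratio = (30×59)/(25×44) = 1770/1100
RPM_D = 494 × 1770/1100 = 874380/1100
≈ 794.89 RPM

794.89 RPM


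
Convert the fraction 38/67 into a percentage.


Percentage = (part / whole) × 100
= (38 / 67) × 100
≈ 56.72%

56.72%


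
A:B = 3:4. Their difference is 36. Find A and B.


Let A = 3k, B = 4k.
4k - 3k = 36
1k = 36 → k = 36/1 = 36
A = 3×36 = 108, B = 4×36 = 144
= A = 108, B = 144

A = 108, B = 144


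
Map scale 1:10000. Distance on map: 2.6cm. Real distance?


Real distance = map distance × scale
= 2.6cm × 10000
= 26000 cm = 260.0 m
= 0.260 km

0.260 km


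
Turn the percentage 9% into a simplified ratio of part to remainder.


9% means 9 parts out of 100; remainder = 91
Part : remainder = 9:91
GCD = 1
= 9:91

9:91


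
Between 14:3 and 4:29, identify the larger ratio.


14/3 = 4.6667
4/29 = 0.1379
4.6667 > 0.1379, so 14:3 is greater
= 14:3

14:3


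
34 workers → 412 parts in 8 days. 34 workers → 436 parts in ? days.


Days ∝ work / workers, so d₂ = d₁ × (m₁/m₂) × (w₂/w₁)
Workers factor (inverse): 34/34 = 1.0000
Work factor (direct): 436/412 ≈ 1.0583
d₂ = 8 × 34/34 × 436/412 = (8 × 34 × 436) / (34 × 412) = 118592/14008
≈ 8.47 days

8.47 days


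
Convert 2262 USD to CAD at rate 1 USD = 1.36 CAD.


Amount × rate = 2262 × 1.36
= 3076.32 CAD

3076.32 CAD


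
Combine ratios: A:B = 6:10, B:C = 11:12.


Match B: multiply A:B by 11 → 66:110
Multiply B:C by 10 → 110:120
Combined: 66:110:120
GCD = 2
= 33:55:60

33:55:60


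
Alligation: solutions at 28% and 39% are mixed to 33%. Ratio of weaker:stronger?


Let x parts of 28% mix with y parts of 39%.
28x + 39y = 33(x + y)
28x + 39y = 33x + 33y
x(28 - 33) = y(33 - 39)
x/y = (39 - 33)/(33 - 28) = 6/5
Simplify: 6:5
= 6:5

6:5


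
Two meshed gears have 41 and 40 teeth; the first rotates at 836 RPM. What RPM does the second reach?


Gear ratio = 41:40 = 41:40
RPM_B = RPM_A × (teeth_A / teeth_B)
= 836 × (41/40)
= 856.9 RPM

856.9 RPM


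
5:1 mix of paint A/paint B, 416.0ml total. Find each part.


Total parts = 5 + 1 = 6
paint A: 416.0 × 5/6 = 346.7ml
paint B: 416.0 × 1/6 = 69.3ml
= 346.7ml and 69.3ml

346.7ml and 69.3ml


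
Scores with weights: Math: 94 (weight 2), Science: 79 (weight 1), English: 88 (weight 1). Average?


Numerator = 94×2 + 79×1 + 88×1
= 188 + 79 + 88
= 355
Total weight = 4
Weighted avg = 355/4
= 88.75

88.75


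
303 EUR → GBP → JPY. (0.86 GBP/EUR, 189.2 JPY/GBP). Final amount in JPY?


Step 1: 303 EUR × 0.86 = 260.58 GBP
Step 2: 260.58 GBP × 189.2 = 49301.74 JPY
Implied rate EUR→JPY = 0.86 × 189.2 = 162.7120
= 49301.74 JPY

49301.74 JPY


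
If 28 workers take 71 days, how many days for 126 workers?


Inverse proportion: x × y = constant
k = 28 × 71 = 1988
y₂ = k / 126 = 1988 / 126
= 15.78

15.78


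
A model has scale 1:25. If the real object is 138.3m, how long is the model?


Model size = real / scale
= 138.3 / 25
= 5.5320 m

5.5320 m


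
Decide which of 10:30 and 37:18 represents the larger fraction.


10/30 = 0.3333
37/18 = 2.0556
0.3333 < 2.0556, so 10:30 is less
= 37:18

37:18


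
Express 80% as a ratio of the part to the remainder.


80% means 80 parts out of 100; remainder = 20
Part : remainder = 80:20
GCD = 20
= 4:1

4:1


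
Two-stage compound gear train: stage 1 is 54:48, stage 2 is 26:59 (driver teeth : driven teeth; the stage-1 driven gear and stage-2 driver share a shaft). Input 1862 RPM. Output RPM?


Stage 1: RPM_B = RPM_A × t_A/t_B = 1862 × 54/48 = 100548/48 = 2094.75
B and C share a shaft → RPM_C = RPM_B
Stage 2: RPM_D = RPM_C × t_C/t_D = RPM_A × (t_A×t_C)/(t_B×t_D)
Overall ratio = (54×26)/(48×59) = 1404/2832
RPM_D = 1862 × 1404/2832 = 2614248/2832
≈ 923.11 RPM

923.11 RPM


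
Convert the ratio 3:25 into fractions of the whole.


Total parts = 3 + 25 = 28
First part: 3/28 = 3/28
Second part: 25/28 = 25/28
= 3/28 and 25/28

3/28 and 25/28


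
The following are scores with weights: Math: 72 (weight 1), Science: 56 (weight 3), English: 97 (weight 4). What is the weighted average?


Numerator = 72×1 + 56×3 + 97×4
= 72 + 168 + 388
= 628
Total weight = 8
Weighted avg = 628/8
= 78.50

78.50


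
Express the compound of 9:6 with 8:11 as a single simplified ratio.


Compound ratio = (9×8) : (6×11)
= 72:66
GCD = 6
= 12:11

12:11


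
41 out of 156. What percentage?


Percentage = (part / whole) × 100
= (41 / 156) × 100
≈ 26.28%

26.28%


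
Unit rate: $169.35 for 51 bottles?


Unit rate = total / quantity
= 169.35 / 51
= $3.32 per unit

$3.32 per unit


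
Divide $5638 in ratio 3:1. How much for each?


Total parts = 3 + 1 = 4
Part 1: 5638 × 3/4 = 4228.50
Part 2: 5638 × 1/4 = 1409.50
= Part 1: $4228.50, Part 2: $1409.50

Part 1: $4228.50, Part 2: $1409.50


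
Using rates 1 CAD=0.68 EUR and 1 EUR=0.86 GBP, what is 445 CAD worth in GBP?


Step 1: 445 CAD × 0.68 = 302.60 EUR
Step 2: 302.60 EUR × 0.86 = 260.24 GBP
Implied rate CAD→GBP = 0.68 × 0.86 = 0.5848
= 260.24 GBP

260.24 GBP


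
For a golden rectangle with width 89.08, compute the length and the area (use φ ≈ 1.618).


φ = (1 + √5) / 2 ≈ 1.618
Length = width × φ = 89.08 × 1.618 = 144.13144
≈ 144.13
Area = width × length = 89.08 × 144.13144 = 12839.2286752 ≈ 12839.23
= Length: 144.13, Area: 12839.23

Length: 144.13, Area: 12839.23


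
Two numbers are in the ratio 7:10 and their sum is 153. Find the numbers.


Let A = 7k, B = 10k.
7k + 10k = 153
17k = 153 → k = 153/17 = 9
A = 7×9 = 63, B = 10×9 = 90
= A = 63, B = 90

A = 63, B = 90


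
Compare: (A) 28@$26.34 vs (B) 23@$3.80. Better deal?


Deal A: $26.34/28 = $0.9407/unit
Deal B: $3.80/23 = $0.1652/unit
B is cheaper per unit
= Deal B

Deal B


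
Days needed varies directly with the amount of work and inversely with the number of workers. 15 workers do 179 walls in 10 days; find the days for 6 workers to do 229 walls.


Days ∝ work / workers, so d₂ = d₁ × (m₁/m₂) × (w₂/w₁)
Workers factor (inverse): 15/6 = 2.5000
Work factor (direct): 229/179 ≈ 1.2793
d₂ = 10 × 15/6 × 229/179 = (10 × 15 × 229) / (6 × 179) = 34350/1074
≈ 31.98 days

31.98 days


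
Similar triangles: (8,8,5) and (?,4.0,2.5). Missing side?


Scale factor = 4.0/8 = 0.5
Missing side = 8 × 0.5
= 4.0

4.0
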